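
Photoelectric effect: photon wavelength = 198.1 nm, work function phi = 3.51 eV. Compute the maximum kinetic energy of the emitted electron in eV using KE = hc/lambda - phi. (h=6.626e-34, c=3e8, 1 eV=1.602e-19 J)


E_photon = hc / lambda
= (6.626e-34)(3e8) / (198.1e-9)
= 1.0034e-18 J
= 6.2636 eV
KE = E_photon - phi
= 6.2636 - 3.51
= 2.7536 eV

2.7536


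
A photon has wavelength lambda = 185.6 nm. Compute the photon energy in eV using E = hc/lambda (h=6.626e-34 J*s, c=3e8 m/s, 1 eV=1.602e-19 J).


E = hc / lambda
= (6.626e-34)(3e8) / (185.6e-9)
= 1.9878e-25 / 1.8560e-07
= 1.0710e-18 J
Converting to eV: 1.0710e-18 / 1.602e-19
= 6.6855 eV

6.6855


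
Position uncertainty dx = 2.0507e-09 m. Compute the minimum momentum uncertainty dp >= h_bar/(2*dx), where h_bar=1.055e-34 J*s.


dp = h_bar / (2 * dx)
= 1.055e-34 / (2 * 2.0507e-09)
= 1.055e-34 / 4.1014e-09
= 2.5723e-26 kg*m/s

2.5723e-26


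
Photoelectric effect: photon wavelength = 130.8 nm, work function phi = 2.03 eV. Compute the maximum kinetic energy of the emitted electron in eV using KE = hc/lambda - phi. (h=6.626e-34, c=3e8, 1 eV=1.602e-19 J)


E_photon = hc / lambda
= (6.626e-34)(3e8) / (130.8e-9)
= 1.5197e-18 J
= 9.4864 eV
KE = E_photon - phi
= 9.4864 - 2.03
= 7.4564 eV

7.4564


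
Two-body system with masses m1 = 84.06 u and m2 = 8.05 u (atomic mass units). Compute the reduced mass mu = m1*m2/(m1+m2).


mu = m1 * m2 / (m1 + m2)
= 84.06 * 8.05 / (84.06 + 8.05)
= 676.683 / 92.11
= 7.3465 u

7.3465


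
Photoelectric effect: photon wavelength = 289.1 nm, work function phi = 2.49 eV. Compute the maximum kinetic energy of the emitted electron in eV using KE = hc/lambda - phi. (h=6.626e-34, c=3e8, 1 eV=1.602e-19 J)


E_photon = hc / lambda
= (6.626e-34)(3e8) / (289.1e-9)
= 6.8758e-19 J
= 4.292 eV
KE = E_photon - phi
= 4.292 - 2.49
= 1.802 eV

1.802


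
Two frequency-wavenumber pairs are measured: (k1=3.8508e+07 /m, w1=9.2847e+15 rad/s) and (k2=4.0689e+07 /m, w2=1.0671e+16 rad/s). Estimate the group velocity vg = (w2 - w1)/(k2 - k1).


vg = (w2 - w1) / (k2 - k1)
= (1.0671e+16 - 9.2847e+15) / (4.0689e+07 - 3.8508e+07)
= 1.3863e+15 / 2.1810e+06
= 6.3563e+08 m/s

6.3563e+08


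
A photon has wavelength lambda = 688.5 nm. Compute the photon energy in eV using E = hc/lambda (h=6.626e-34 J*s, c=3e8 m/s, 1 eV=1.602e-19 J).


E = hc / lambda
= (6.626e-34)(3e8) / (688.5e-9)
= 1.9878e-25 / 6.8850e-07
= 2.8871e-19 J
Converting to eV: 2.8871e-19 / 1.602e-19
= 1.8022 eV

1.8022


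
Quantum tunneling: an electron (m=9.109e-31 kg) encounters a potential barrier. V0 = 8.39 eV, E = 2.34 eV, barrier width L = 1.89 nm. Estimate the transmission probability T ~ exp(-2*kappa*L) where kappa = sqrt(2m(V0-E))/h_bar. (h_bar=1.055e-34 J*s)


V0 - E = 6.05 eV = 9.6921e-19 J
kappa = sqrt(2 * m * (V0-E)) / h_bar
= sqrt(2 * 9.109e-31 * 9.6921e-19) / 1.055e-34
= 1.2595e+10 /m
2*kappa*L = 2 * 1.2595e+10 * 1.89e-9
= 47.61
T = exp(-47.61) = 2.104836e-21

2.104836e-21


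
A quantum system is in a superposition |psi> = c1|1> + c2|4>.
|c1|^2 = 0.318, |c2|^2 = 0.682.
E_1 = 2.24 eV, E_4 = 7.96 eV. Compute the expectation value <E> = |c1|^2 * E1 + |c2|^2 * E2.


<E> = |c1|^2 * E1 + |c2|^2 * E2
= 0.318 * 2.24 + 0.682 * 7.96
= 0.7123 + 5.4287
= 6.141 eV

6.141


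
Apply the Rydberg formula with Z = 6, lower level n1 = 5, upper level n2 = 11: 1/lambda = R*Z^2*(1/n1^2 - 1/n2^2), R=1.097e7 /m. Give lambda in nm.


1/lambda = R * Z^2 * (1/n1^2 - 1/n2^2)
= 1.097e7 * 6^2 * (1/5^2 - 1/11^2)
= 1.097e7 * 36 * (0.04 - 0.008264)
= 1.2533e+07 /m
lambda = 1 / 1.2533e+07
= 79.7894 nm

79.7894


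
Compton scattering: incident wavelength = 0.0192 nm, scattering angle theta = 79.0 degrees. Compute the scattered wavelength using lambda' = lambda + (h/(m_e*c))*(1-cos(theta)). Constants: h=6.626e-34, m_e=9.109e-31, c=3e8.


Compton wavelength: h/(m_e*c) = 2.4247e-12 m
d_lambda = 2.4247e-12 * (1 - cos(79.0 deg))
= 2.4247e-12 * 0.809191
= 1.9621e-12 m = 0.001962 nm
lambda' = 0.0192 + 0.001962
= 0.021162 nm

0.021162


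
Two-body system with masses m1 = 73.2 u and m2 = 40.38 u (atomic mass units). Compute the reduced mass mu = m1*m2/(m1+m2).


mu = m1 * m2 / (m1 + m2)
= 73.2 * 40.38 / (73.2 + 40.38)
= 2955.816 / 113.58
= 26.0241 u

26.0241


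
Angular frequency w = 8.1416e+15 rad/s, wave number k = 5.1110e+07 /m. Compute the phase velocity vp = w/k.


vp = w / k
= 8.1416e+15 / 5.1110e+07
= 1.5930e+08 m/s

1.5930e+08


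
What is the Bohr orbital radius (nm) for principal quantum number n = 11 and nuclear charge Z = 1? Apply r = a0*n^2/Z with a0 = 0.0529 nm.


r = a0 * n^2 / Z
= 0.0529 * 11^2 / 1
= 0.0529 * 121 / 1
= 6.4009 nm

6.4009


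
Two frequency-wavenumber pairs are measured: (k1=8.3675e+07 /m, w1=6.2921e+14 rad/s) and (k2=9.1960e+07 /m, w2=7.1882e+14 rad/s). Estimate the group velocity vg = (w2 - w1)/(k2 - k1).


vg = (w2 - w1) / (k2 - k1)
= (7.1882e+14 - 6.2921e+14) / (9.1960e+07 - 8.3675e+07)
= 8.9610e+13 / 8.2850e+06
= 1.0816e+07 m/s

1.0816e+07


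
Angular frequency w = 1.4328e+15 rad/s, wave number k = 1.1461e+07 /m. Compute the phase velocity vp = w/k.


vp = w / k
= 1.4328e+15 / 1.1461e+07
= 1.2502e+08 m/s

1.2502e+08


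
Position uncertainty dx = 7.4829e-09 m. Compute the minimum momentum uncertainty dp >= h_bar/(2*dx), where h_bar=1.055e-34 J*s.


dp = h_bar / (2 * dx)
= 1.055e-34 / (2 * 7.4829e-09)
= 1.055e-34 / 1.4966e-08
= 7.0494e-27 kg*m/s

7.0494e-27


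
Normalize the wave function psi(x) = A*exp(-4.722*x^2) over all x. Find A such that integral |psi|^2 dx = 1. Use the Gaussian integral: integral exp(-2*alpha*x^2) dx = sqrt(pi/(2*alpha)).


integral |psi|^2 dx = A^2 * sqrt(pi/(2*alpha)) = 1
A^2 = sqrt(2*alpha/pi)
= sqrt(2 * 4.722 / pi)
= 1.733816
A = sqrt(1.733816)
= 1.3167

1.3167


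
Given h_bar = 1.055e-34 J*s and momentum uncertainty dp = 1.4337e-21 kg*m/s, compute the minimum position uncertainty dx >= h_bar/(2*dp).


dx = h_bar / (2 * dp)
= 1.055e-34 / (2 * 1.4337e-21)
= 1.055e-34 / 2.8674e-21
= 3.6793e-14 m

3.6793e-14


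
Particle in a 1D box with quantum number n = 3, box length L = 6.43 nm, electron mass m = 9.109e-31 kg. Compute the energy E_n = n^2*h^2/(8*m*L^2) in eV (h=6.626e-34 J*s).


E = n^2 * h^2 / (8 * m * L^2)
= 3^2 * (6.626e-34)^2 / (8 * 9.109e-31 * (6.43e-9)^2)
= 9 * 4.3904e-67 / (8 * 9.109e-31 * 4.1345e-17)
= 1.3115e-20 J
= 0.0819 eV

0.0819


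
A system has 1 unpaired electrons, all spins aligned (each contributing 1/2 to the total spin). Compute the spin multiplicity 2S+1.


Total spin S = N * (1/2) = 1 * 0.5 = 0.5
Spin multiplicity = 2S + 1
= 2 * 0.5 + 1
= 2

2


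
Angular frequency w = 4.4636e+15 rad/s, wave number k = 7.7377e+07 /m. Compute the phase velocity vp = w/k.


vp = w / k
= 4.4636e+15 / 7.7377e+07
= 5.7686e+07 m/s

5.7686e+07


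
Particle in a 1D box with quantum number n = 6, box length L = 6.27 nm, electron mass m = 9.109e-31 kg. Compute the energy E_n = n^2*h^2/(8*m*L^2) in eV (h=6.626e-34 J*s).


E = n^2 * h^2 / (8 * m * L^2)
= 6^2 * (6.626e-34)^2 / (8 * 9.109e-31 * (6.27e-9)^2)
= 36 * 4.3904e-67 / (8 * 9.109e-31 * 3.9313e-17)
= 5.5171e-20 J
= 0.3444 eV

0.3444


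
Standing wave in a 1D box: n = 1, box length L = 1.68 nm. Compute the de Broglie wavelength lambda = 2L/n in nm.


lambda = 2L / n
= 2 * 1.68 / 1
= 3.36 / 1
= 3.36 nm

3.36


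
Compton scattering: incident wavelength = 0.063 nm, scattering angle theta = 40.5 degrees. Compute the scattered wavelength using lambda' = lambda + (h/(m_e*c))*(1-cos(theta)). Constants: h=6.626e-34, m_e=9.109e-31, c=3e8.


Compton wavelength: h/(m_e*c) = 2.4247e-12 m
d_lambda = 2.4247e-12 * (1 - cos(40.5 deg))
= 2.4247e-12 * 0.239594
= 5.8095e-13 m = 0.000581 nm
lambda' = 0.063 + 0.000581
= 0.063581 nm

0.063581


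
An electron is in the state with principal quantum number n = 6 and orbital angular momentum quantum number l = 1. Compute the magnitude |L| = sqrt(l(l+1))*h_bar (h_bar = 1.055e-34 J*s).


L = sqrt(l*(l+1)) * h_bar
= sqrt(1 * 2) * 1.055e-34
= sqrt(2) * 1.055e-34
= 1.4142 * 1.055e-34
= 1.4920e-34 J*s

1.4920e-34


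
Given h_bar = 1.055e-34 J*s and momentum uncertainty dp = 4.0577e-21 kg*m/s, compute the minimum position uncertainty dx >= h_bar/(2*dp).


dx = h_bar / (2 * dp)
= 1.055e-34 / (2 * 4.0577e-21)
= 1.055e-34 / 8.1154e-21
= 1.3000e-14 m

1.3000e-14


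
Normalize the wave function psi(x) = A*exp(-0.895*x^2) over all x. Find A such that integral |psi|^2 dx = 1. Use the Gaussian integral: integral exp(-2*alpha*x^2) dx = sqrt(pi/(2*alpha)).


integral |psi|^2 dx = A^2 * sqrt(pi/(2*alpha)) = 1
A^2 = sqrt(2*alpha/pi)
= sqrt(2 * 0.895 / pi)
= 0.754834
A = sqrt(0.754834)
= 0.8688

0.8688


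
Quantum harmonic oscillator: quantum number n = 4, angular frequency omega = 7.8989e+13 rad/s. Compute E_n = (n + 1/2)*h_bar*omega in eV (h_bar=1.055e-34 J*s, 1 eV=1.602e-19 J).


E = (n + 1/2) * h_bar * omega
= (4 + 0.5) * 1.055e-34 * 7.8989e+13
= 4.5 * 8.3333e-21
= 3.7500e-20 J
= 0.2341 eV

0.2341


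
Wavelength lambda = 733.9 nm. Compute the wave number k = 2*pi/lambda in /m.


k = 2 * pi / lambda
= 6.2832 / (733.9e-9)
= 6.2832 / 7.3390e-07
= 8.5614e+06 /m

8.5614e+06


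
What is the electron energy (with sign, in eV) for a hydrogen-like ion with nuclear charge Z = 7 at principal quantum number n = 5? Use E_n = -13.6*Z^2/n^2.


E_n = -13.6 * Z^2 / n^2
= -13.6 * 7^2 / 5^2
= -13.6 * 49 / 25
= -26.656 eV

-26.656


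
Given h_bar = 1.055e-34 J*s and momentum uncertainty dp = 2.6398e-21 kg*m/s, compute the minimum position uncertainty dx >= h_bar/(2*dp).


dx = h_bar / (2 * dp)
= 1.055e-34 / (2 * 2.6398e-21)
= 1.055e-34 / 5.2796e-21
= 1.9983e-14 m

1.9983e-14


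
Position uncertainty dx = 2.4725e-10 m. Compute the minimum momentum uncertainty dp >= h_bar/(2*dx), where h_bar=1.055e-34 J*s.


dp = h_bar / (2 * dx)
= 1.055e-34 / (2 * 2.4725e-10)
= 1.055e-34 / 4.9450e-10
= 2.1335e-25 kg*m/s

2.1335e-25


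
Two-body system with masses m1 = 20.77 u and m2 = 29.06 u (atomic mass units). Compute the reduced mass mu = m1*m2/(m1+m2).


mu = m1 * m2 / (m1 + m2)
= 20.77 * 29.06 / (20.77 + 29.06)
= 603.5762 / 49.83
= 12.1127 u

12.1127


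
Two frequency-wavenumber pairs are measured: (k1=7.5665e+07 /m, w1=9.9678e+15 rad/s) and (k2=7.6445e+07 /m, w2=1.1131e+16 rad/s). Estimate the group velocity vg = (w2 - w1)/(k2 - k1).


vg = (w2 - w1) / (k2 - k1)
= (1.1131e+16 - 9.9678e+15) / (7.6445e+07 - 7.5665e+07)
= 1.1632e+15 / 7.8000e+05
= 1.4913e+09 m/s

1.4913e+09


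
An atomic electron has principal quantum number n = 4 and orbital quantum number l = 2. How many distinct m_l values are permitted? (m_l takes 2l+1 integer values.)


m_l ranges from -l to +l in integer steps
So m_l goes from -2 to +2
Count = 2l + 1 = 2*2 + 1
= 5

5


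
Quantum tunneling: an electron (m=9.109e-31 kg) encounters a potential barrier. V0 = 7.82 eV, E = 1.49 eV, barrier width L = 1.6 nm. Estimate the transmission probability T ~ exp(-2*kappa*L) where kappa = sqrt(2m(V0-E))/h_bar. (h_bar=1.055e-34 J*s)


V0 - E = 6.33 eV = 1.0141e-18 J
kappa = sqrt(2 * m * (V0-E)) / h_bar
= sqrt(2 * 9.109e-31 * 1.0141e-18) / 1.055e-34
= 1.2883e+10 /m
2*kappa*L = 2 * 1.2883e+10 * 1.6e-9
= 41.2269
T = exp(-41.2269) = 1.245583e-18

1.245583e-18


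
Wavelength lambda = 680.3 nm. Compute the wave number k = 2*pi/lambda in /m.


k = 2 * pi / lambda
= 6.2832 / (680.3e-9)
= 6.2832 / 6.8030e-07
= 9.2359e+06 /m

9.2359e+06


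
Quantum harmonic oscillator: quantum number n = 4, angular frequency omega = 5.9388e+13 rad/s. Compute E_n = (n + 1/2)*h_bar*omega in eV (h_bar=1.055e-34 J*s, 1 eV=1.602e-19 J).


E = (n + 1/2) * h_bar * omega
= (4 + 0.5) * 1.055e-34 * 5.9388e+13
= 4.5 * 6.2654e-21
= 2.8194e-20 J
= 0.176 eV

0.176


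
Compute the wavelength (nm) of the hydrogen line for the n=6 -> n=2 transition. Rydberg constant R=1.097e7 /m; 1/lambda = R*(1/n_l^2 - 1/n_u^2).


1/lambda = R * (1/n_l^2 - 1/n_u^2)
= 1.097e7 * (1/2^2 - 1/6^2)
= 1.097e7 * (0.25 - 0.027778)
= 1.097e7 * 0.222222
= 2.4378e+06 /m
lambda = 1 / 2.4378e+06 = 410.2097 nm

410.2097


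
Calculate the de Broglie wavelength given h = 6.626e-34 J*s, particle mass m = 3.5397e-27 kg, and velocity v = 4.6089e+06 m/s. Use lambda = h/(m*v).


lambda = h / (m * v)
= 6.626e-34 / (3.5397e-27 * 4.6089e+06)
= 6.626e-34 / 1.6314e-20
= 4.0615e-14 m

4.0615e-14


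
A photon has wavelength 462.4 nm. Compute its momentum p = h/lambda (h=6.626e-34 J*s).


p = h / lambda
= 6.626e-34 / (462.4e-9)
= 6.626e-34 / 4.6240e-07
= 1.4330e-27 kg*m/s

1.4330e-27


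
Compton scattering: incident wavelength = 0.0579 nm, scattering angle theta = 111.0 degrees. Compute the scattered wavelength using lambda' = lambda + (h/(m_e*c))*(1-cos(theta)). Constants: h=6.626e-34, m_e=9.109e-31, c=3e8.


Compton wavelength: h/(m_e*c) = 2.4247e-12 m
d_lambda = 2.4247e-12 * (1 - cos(111.0 deg))
= 2.4247e-12 * 1.358368
= 3.2936e-12 m = 0.003294 nm
lambda' = 0.0579 + 0.003294
= 0.061194 nm

0.061194


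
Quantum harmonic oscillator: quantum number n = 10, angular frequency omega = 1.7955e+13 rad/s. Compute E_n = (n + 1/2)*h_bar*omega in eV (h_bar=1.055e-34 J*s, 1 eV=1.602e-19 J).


E = (n + 1/2) * h_bar * omega
= (10 + 0.5) * 1.055e-34 * 1.7955e+13
= 10.5 * 1.8943e-21
= 1.9890e-20 J
= 0.1242 eV

0.1242


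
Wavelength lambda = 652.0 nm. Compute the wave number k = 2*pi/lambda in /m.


k = 2 * pi / lambda
= 6.2832 / (652.0e-9)
= 6.2832 / 6.5200e-07
= 9.6368e+06 /m

9.6368e+06


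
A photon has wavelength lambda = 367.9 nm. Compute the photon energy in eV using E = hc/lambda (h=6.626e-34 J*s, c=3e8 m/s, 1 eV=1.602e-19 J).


E = hc / lambda
= (6.626e-34)(3e8) / (367.9e-9)
= 1.9878e-25 / 3.6790e-07
= 5.4031e-19 J
Converting to eV: 5.4031e-19 / 1.602e-19
= 3.3727 eV

3.3727


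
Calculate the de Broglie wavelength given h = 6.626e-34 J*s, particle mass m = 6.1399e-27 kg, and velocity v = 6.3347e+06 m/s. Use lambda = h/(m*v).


lambda = h / (m * v)
= 6.626e-34 / (6.1399e-27 * 6.3347e+06)
= 6.626e-34 / 3.8894e-20
= 1.7036e-14 m

1.7036e-14


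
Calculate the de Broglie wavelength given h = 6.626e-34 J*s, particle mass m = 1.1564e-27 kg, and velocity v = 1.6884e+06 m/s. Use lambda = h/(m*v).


lambda = h / (m * v)
= 6.626e-34 / (1.1564e-27 * 1.6884e+06)
= 6.626e-34 / 1.9525e-21
= 3.3937e-13 m

3.3937e-13


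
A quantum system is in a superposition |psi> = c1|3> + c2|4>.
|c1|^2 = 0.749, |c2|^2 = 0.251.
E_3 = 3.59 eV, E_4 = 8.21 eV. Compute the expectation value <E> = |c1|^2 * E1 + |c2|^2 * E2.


<E> = |c1|^2 * E1 + |c2|^2 * E2
= 0.749 * 3.59 + 0.251 * 8.21
= 2.6889 + 2.0607
= 4.7496 eV

4.7496


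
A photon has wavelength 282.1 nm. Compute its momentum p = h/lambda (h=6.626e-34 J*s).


p = h / lambda
= 6.626e-34 / (282.1e-9)
= 6.626e-34 / 2.8210e-07
= 2.3488e-27 kg*m/s

2.3488e-27


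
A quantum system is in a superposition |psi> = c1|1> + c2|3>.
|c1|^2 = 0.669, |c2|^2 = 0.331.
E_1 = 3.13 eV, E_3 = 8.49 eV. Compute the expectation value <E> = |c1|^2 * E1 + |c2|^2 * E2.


<E> = |c1|^2 * E1 + |c2|^2 * E2
= 0.669 * 3.13 + 0.331 * 8.49
= 2.094 + 2.8102
= 4.9042 eV

4.9042


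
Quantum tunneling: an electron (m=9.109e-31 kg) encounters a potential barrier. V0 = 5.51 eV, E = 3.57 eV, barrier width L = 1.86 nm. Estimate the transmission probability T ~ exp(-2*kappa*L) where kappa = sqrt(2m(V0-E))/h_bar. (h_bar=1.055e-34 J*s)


V0 - E = 1.94 eV = 3.1079e-19 J
kappa = sqrt(2 * m * (V0-E)) / h_bar
= sqrt(2 * 9.109e-31 * 3.1079e-19) / 1.055e-34
= 7.1323e+09 /m
2*kappa*L = 2 * 7.1323e+09 * 1.86e-9
= 26.5322
T = exp(-26.5322) = 3.000684e-12

3.000684e-12


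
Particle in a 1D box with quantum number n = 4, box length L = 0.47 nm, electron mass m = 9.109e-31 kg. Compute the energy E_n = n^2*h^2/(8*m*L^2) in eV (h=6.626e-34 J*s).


E = n^2 * h^2 / (8 * m * L^2)
= 4^2 * (6.626e-34)^2 / (8 * 9.109e-31 * (0.47e-9)^2)
= 16 * 4.3904e-67 / (8 * 9.109e-31 * 2.2090e-19)
= 4.3638e-18 J
= 27.2398 eV

27.2398


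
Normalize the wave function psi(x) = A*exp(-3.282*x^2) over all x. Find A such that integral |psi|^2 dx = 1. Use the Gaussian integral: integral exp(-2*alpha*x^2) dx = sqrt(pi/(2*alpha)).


integral |psi|^2 dx = A^2 * sqrt(pi/(2*alpha)) = 1
A^2 = sqrt(2*alpha/pi)
= sqrt(2 * 3.282 / pi)
= 1.445471
A = sqrt(1.445471)
= 1.2023

1.2023


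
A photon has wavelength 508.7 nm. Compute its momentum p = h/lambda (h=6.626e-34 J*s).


p = h / lambda
= 6.626e-34 / (508.7e-9)
= 6.626e-34 / 5.0870e-07
= 1.3025e-27 kg*m/s

1.3025e-27


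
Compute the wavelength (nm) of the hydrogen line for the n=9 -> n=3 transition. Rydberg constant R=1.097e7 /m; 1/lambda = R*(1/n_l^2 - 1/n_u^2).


1/lambda = R * (1/n_l^2 - 1/n_u^2)
= 1.097e7 * (1/3^2 - 1/9^2)
= 1.097e7 * (0.111111 - 0.012346)
= 1.097e7 * 0.098765
= 1.0835e+06 /m
lambda = 1 / 1.0835e+06 = 922.9717 nm

922.9717


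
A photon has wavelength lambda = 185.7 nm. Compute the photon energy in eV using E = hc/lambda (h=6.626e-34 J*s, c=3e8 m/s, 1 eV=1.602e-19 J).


E = hc / lambda
= (6.626e-34)(3e8) / (185.7e-9)
= 1.9878e-25 / 1.8570e-07
= 1.0704e-18 J
Converting to eV: 1.0704e-18 / 1.602e-19
= 6.6819 eV

6.6819


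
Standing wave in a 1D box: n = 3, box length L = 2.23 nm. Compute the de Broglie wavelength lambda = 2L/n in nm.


lambda = 2L / n
= 2 * 2.23 / 3
= 4.46 / 3
= 1.4867 nm

1.4867


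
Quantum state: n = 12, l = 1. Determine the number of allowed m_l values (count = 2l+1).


m_l ranges from -l to +l in integer steps
So m_l goes from -1 to +1
Count = 2l + 1 = 2*1 + 1
= 3

3


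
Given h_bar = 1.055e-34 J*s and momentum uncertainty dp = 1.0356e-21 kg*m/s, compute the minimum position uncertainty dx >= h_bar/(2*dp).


dx = h_bar / (2 * dp)
= 1.055e-34 / (2 * 1.0356e-21)
= 1.055e-34 / 2.0712e-21
= 5.0937e-14 m

5.0937e-14


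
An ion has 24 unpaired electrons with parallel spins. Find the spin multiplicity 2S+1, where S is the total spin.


Total spin S = N * (1/2) = 24 * 0.5 = 12.0
Spin multiplicity = 2S + 1
= 2 * 12.0 + 1
= 25

25


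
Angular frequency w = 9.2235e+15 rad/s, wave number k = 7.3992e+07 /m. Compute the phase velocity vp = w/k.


vp = w / k
= 9.2235e+15 / 7.3992e+07
= 1.2466e+08 m/s

1.2466e+08


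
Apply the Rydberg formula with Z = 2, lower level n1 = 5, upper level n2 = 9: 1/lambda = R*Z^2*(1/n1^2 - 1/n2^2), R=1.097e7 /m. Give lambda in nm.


1/lambda = R * Z^2 * (1/n1^2 - 1/n2^2)
= 1.097e7 * 2^2 * (1/5^2 - 1/9^2)
= 1.097e7 * 4 * (0.04 - 0.012346)
= 1.2135e+06 /m
lambda = 1 / 1.2135e+06
= 824.0819 nm

824.0819


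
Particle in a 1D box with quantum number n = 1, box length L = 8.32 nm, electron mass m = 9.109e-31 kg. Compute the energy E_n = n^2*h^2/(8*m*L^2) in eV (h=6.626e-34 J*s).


E = n^2 * h^2 / (8 * m * L^2)
= 1^2 * (6.626e-34)^2 / (8 * 9.109e-31 * (8.32e-9)^2)
= 1 * 4.3904e-67 / (8 * 9.109e-31 * 6.9222e-17)
= 8.7035e-22 J
= 0.0054 eV

0.0054


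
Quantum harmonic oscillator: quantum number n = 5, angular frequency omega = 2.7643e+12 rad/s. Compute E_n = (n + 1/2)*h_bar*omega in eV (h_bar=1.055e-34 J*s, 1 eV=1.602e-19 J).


E = (n + 1/2) * h_bar * omega
= (5 + 0.5) * 1.055e-34 * 2.7643e+12
= 5.5 * 2.9163e-22
= 1.6040e-21 J
= 0.01 eV

0.01


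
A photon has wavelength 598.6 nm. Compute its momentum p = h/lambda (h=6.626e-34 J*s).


p = h / lambda
= 6.626e-34 / (598.6e-9)
= 6.626e-34 / 5.9860e-07
= 1.1069e-27 kg*m/s

1.1069e-27


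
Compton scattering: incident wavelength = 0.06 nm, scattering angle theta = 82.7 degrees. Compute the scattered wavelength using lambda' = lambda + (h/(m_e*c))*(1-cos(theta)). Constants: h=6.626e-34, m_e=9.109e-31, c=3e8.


Compton wavelength: h/(m_e*c) = 2.4247e-12 m
d_lambda = 2.4247e-12 * (1 - cos(82.7 deg))
= 2.4247e-12 * 0.872935
= 2.1166e-12 m = 0.002117 nm
lambda' = 0.06 + 0.002117
= 0.062117 nm

0.062117


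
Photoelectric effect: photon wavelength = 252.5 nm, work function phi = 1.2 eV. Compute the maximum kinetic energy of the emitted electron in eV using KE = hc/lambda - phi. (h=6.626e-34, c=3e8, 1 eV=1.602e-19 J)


E_photon = hc / lambda
= (6.626e-34)(3e8) / (252.5e-9)
= 7.8725e-19 J
= 4.9142 eV
KE = E_photon - phi
= 4.9142 - 1.2
= 3.7142 eV

3.7142


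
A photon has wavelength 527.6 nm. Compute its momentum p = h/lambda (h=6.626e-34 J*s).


p = h / lambda
= 6.626e-34 / (527.6e-9)
= 6.626e-34 / 5.2760e-07
= 1.2559e-27 kg*m/s

1.2559e-27


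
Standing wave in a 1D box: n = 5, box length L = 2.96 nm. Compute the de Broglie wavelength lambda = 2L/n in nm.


lambda = 2L / n
= 2 * 2.96 / 5
= 5.92 / 5
= 1.184 nm

1.184


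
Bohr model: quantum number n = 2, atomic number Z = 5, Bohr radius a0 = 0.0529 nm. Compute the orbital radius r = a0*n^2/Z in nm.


r = a0 * n^2 / Z
= 0.0529 * 2^2 / 5
= 0.0529 * 4 / 5
= 0.0423 nm

0.0423


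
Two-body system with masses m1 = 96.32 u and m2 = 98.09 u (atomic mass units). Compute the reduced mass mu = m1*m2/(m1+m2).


mu = m1 * m2 / (m1 + m2)
= 96.32 * 98.09 / (96.32 + 98.09)
= 9448.0288 / 194.41
= 48.5985 u

48.5985


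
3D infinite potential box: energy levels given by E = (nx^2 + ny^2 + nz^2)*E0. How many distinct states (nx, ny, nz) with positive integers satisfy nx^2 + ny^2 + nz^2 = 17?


Enumerate all (nx, ny, nz) with nx^2 + ny^2 + nz^2 = 17:
(2,2,3)
(2,3,2)
(3,2,2)
Total degeneracy = 3

3


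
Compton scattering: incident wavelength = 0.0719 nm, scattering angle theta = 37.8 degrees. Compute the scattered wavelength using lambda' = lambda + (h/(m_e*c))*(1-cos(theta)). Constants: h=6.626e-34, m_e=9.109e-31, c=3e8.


Compton wavelength: h/(m_e*c) = 2.4247e-12 m
d_lambda = 2.4247e-12 * (1 - cos(37.8 deg))
= 2.4247e-12 * 0.209845
= 5.0881e-13 m = 0.000509 nm
lambda' = 0.0719 + 0.000509
= 0.072409 nm

0.072409


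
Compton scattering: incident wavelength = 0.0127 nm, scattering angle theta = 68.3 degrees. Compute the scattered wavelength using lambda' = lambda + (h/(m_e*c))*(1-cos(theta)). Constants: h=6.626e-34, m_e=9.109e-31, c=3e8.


Compton wavelength: h/(m_e*c) = 2.4247e-12 m
d_lambda = 2.4247e-12 * (1 - cos(68.3 deg))
= 2.4247e-12 * 0.630253
= 1.5282e-12 m = 0.001528 nm
lambda' = 0.0127 + 0.001528
= 0.014228 nm

0.014228


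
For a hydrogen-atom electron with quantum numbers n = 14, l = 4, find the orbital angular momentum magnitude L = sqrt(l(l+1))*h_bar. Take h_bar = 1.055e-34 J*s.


L = sqrt(l*(l+1)) * h_bar
= sqrt(4 * 5) * 1.055e-34
= sqrt(20) * 1.055e-34
= 4.4721 * 1.055e-34
= 4.7181e-34 J*s

4.7181e-34


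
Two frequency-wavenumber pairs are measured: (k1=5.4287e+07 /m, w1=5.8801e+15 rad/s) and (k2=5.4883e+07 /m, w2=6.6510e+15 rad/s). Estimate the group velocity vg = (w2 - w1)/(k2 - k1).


vg = (w2 - w1) / (k2 - k1)
= (6.6510e+15 - 5.8801e+15) / (5.4883e+07 - 5.4287e+07)
= 7.7090e+14 / 5.9600e+05
= 1.2935e+09 m/s

1.2935e+09


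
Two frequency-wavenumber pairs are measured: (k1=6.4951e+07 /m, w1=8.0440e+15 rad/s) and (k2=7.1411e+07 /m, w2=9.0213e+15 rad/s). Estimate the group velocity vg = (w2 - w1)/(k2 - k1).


vg = (w2 - w1) / (k2 - k1)
= (9.0213e+15 - 8.0440e+15) / (7.1411e+07 - 6.4951e+07)
= 9.7730e+14 / 6.4600e+06
= 1.5128e+08 m/s

1.5128e+08


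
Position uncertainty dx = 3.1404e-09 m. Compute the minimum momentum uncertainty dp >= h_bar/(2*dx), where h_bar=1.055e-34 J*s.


dp = h_bar / (2 * dx)
= 1.055e-34 / (2 * 3.1404e-09)
= 1.055e-34 / 6.2808e-09
= 1.6797e-26 kg*m/s

1.6797e-26


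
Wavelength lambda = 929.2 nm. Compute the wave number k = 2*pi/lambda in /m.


k = 2 * pi / lambda
= 6.2832 / (929.2e-9)
= 6.2832 / 9.2920e-07
= 6.7619e+06 /m

6.7619e+06


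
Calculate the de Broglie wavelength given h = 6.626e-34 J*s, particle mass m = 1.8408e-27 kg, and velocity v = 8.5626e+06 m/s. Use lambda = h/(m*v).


lambda = h / (m * v)
= 6.626e-34 / (1.8408e-27 * 8.5626e+06)
= 6.626e-34 / 1.5762e-20
= 4.2038e-14 m

4.2038e-14


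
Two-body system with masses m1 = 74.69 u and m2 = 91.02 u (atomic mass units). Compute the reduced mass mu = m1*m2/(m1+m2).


mu = m1 * m2 / (m1 + m2)
= 74.69 * 91.02 / (74.69 + 91.02)
= 6798.2838 / 165.71
= 41.0252 u

41.0252


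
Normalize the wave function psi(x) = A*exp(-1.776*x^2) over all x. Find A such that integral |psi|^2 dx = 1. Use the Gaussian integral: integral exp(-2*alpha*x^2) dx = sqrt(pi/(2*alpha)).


integral |psi|^2 dx = A^2 * sqrt(pi/(2*alpha)) = 1
A^2 = sqrt(2*alpha/pi)
= sqrt(2 * 1.776 / pi)
= 1.063314
A = sqrt(1.063314)
= 1.0312

1.0312


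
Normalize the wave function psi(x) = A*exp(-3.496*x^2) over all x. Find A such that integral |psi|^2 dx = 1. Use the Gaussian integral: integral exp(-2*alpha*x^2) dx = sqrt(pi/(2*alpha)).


integral |psi|^2 dx = A^2 * sqrt(pi/(2*alpha)) = 1
A^2 = sqrt(2*alpha/pi)
= sqrt(2 * 3.496 / pi)
= 1.491852
A = sqrt(1.491852)
= 1.2214

1.2214


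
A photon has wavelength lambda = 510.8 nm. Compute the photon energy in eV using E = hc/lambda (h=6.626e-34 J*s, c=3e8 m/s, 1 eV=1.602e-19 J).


E = hc / lambda
= (6.626e-34)(3e8) / (510.8e-9)
= 1.9878e-25 / 5.1080e-07
= 3.8915e-19 J
Converting to eV: 3.8915e-19 / 1.602e-19
= 2.4292 eV

2.4292


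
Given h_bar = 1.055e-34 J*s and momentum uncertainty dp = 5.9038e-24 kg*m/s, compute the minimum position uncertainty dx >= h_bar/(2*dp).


dx = h_bar / (2 * dp)
= 1.055e-34 / (2 * 5.9038e-24)
= 1.055e-34 / 1.1808e-23
= 8.9349e-12 m

8.9349e-12


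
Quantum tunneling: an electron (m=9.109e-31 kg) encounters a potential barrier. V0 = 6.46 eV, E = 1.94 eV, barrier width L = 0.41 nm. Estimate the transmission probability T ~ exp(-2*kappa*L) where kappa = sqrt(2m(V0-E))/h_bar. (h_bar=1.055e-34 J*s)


V0 - E = 4.52 eV = 7.2410e-19 J
kappa = sqrt(2 * m * (V0-E)) / h_bar
= sqrt(2 * 9.109e-31 * 7.2410e-19) / 1.055e-34
= 1.0887e+10 /m
2*kappa*L = 2 * 1.0887e+10 * 0.41e-9
= 8.9271
T = exp(-8.9271) = 1.327375e-04

1.327375e-04


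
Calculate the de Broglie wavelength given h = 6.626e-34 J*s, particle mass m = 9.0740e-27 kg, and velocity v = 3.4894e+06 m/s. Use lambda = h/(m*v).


lambda = h / (m * v)
= 6.626e-34 / (9.0740e-27 * 3.4894e+06)
= 6.626e-34 / 3.1663e-20
= 2.0927e-14 m

2.0927e-14


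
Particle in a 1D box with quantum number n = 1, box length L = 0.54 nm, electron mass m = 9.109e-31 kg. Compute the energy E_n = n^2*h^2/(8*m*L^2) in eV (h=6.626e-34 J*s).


E = n^2 * h^2 / (8 * m * L^2)
= 1^2 * (6.626e-34)^2 / (8 * 9.109e-31 * (0.54e-9)^2)
= 1 * 4.3904e-67 / (8 * 9.109e-31 * 2.9160e-19)
= 2.0661e-19 J
= 1.2897 eV

1.2897


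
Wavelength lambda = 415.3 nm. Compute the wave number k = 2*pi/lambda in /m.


k = 2 * pi / lambda
= 6.2832 / (415.3e-9)
= 6.2832 / 4.1530e-07
= 1.5129e+07 /m

1.5129e+07


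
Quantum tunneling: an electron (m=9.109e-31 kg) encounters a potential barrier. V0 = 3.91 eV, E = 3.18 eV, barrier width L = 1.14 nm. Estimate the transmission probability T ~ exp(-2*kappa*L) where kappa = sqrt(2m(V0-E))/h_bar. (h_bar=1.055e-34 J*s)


V0 - E = 0.73 eV = 1.1695e-19 J
kappa = sqrt(2 * m * (V0-E)) / h_bar
= sqrt(2 * 9.109e-31 * 1.1695e-19) / 1.055e-34
= 4.3751e+09 /m
2*kappa*L = 2 * 4.3751e+09 * 1.14e-9
= 9.9753
T = exp(-9.9753) = 4.653585e-05

4.653585e-05


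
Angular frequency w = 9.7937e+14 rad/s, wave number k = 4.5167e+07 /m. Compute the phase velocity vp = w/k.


vp = w / k
= 9.7937e+14 / 4.5167e+07
= 2.1683e+07 m/s

2.1683e+07


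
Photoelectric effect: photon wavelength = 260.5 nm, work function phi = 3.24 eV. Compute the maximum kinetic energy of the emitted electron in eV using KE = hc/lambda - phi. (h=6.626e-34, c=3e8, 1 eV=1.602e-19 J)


E_photon = hc / lambda
= (6.626e-34)(3e8) / (260.5e-9)
= 7.6307e-19 J
= 4.7632 eV
KE = E_photon - phi
= 4.7632 - 3.24
= 1.5232 eV

1.5232


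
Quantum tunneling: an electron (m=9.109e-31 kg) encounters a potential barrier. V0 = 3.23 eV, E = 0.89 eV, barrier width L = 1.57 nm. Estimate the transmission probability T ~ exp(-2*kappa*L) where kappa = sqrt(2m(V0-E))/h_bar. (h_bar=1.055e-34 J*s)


V0 - E = 2.34 eV = 3.7487e-19 J
kappa = sqrt(2 * m * (V0-E)) / h_bar
= sqrt(2 * 9.109e-31 * 3.7487e-19) / 1.055e-34
= 7.8332e+09 /m
2*kappa*L = 2 * 7.8332e+09 * 1.57e-9
= 24.5961
T = exp(-24.5961) = 2.079878e-11

2.079878e-11


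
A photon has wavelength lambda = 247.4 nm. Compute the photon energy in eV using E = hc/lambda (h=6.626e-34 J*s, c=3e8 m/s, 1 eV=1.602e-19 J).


E = hc / lambda
= (6.626e-34)(3e8) / (247.4e-9)
= 1.9878e-25 / 2.4740e-07
= 8.0348e-19 J
Converting to eV: 8.0348e-19 / 1.602e-19
= 5.0155 eV

5.0155


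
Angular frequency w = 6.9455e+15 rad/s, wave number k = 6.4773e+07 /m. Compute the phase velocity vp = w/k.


vp = w / k
= 6.9455e+15 / 6.4773e+07
= 1.0723e+08 m/s

1.0723e+08


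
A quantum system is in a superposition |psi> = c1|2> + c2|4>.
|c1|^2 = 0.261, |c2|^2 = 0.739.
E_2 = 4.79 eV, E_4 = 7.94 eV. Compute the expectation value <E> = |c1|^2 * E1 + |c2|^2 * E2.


<E> = |c1|^2 * E1 + |c2|^2 * E2
= 0.261 * 4.79 + 0.739 * 7.94
= 1.2502 + 5.8677
= 7.1178 eV

7.1178


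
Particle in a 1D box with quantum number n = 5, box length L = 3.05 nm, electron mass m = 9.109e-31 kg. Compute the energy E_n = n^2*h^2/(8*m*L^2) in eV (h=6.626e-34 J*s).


E = n^2 * h^2 / (8 * m * L^2)
= 5^2 * (6.626e-34)^2 / (8 * 9.109e-31 * (3.05e-9)^2)
= 25 * 4.3904e-67 / (8 * 9.109e-31 * 9.3025e-18)
= 1.6191e-19 J
= 1.0107 eV

1.0107


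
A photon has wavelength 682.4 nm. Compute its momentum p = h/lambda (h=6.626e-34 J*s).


p = h / lambda
= 6.626e-34 / (682.4e-9)
= 6.626e-34 / 6.8240e-07
= 9.7098e-28 kg*m/s

9.7098e-28


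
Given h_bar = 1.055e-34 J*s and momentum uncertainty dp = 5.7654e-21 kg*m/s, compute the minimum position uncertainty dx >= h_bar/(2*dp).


dx = h_bar / (2 * dp)
= 1.055e-34 / (2 * 5.7654e-21)
= 1.055e-34 / 1.1531e-20
= 9.1494e-15 m

9.1494e-15


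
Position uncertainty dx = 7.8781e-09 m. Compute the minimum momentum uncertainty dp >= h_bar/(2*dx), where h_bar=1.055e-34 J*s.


dp = h_bar / (2 * dx)
= 1.055e-34 / (2 * 7.8781e-09)
= 1.055e-34 / 1.5756e-08
= 6.6958e-27 kg*m/s

6.6958e-27


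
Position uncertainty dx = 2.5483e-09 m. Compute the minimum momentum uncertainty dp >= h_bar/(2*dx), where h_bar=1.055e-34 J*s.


dp = h_bar / (2 * dx)
= 1.055e-34 / (2 * 2.5483e-09)
= 1.055e-34 / 5.0966e-09
= 2.0700e-26 kg*m/s

2.0700e-26


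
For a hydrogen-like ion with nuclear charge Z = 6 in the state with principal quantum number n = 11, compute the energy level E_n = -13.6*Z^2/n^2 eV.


E_n = -13.6 * Z^2 / n^2
= -13.6 * 6^2 / 11^2
= -13.6 * 36 / 121
= -4.0463 eV

-4.0463


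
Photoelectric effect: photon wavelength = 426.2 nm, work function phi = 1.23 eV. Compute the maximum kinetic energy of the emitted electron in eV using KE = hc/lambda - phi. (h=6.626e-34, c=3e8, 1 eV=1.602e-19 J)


E_photon = hc / lambda
= (6.626e-34)(3e8) / (426.2e-9)
= 4.6640e-19 J
= 2.9114 eV
KE = E_photon - phi
= 2.9114 - 1.23
= 1.6814 eV

1.6814


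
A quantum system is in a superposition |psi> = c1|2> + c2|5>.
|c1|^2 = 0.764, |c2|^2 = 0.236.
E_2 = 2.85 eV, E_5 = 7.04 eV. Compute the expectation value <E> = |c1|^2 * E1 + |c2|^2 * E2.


<E> = |c1|^2 * E1 + |c2|^2 * E2
= 0.764 * 2.85 + 0.236 * 7.04
= 2.1774 + 1.6614
= 3.8388 eV

3.8388


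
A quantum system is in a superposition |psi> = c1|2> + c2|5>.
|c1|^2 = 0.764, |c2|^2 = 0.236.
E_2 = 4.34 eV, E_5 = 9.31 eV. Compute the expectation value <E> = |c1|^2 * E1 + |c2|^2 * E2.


<E> = |c1|^2 * E1 + |c2|^2 * E2
= 0.764 * 4.34 + 0.236 * 9.31
= 3.3158 + 2.1972
= 5.5129 eV

5.5129


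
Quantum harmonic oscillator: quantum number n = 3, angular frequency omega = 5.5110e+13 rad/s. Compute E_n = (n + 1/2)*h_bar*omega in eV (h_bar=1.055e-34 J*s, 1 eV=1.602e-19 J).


E = (n + 1/2) * h_bar * omega
= (3 + 0.5) * 1.055e-34 * 5.5110e+13
= 3.5 * 5.8141e-21
= 2.0349e-20 J
= 0.127 eV

0.127


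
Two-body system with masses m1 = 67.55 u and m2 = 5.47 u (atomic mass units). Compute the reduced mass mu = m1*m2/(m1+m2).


mu = m1 * m2 / (m1 + m2)
= 67.55 * 5.47 / (67.55 + 5.47)
= 369.4985 / 73.02
= 5.0602 u

5.0602


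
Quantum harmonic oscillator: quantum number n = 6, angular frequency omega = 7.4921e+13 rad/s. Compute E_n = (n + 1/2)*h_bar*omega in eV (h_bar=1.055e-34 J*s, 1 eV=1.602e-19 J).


E = (n + 1/2) * h_bar * omega
= (6 + 0.5) * 1.055e-34 * 7.4921e+13
= 6.5 * 7.9042e-21
= 5.1377e-20 J
= 0.3207 eV

0.3207


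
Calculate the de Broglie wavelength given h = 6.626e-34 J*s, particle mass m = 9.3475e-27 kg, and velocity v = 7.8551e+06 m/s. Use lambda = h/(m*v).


lambda = h / (m * v)
= 6.626e-34 / (9.3475e-27 * 7.8551e+06)
= 6.626e-34 / 7.3426e-20
= 9.0241e-15 m

9.0241e-15


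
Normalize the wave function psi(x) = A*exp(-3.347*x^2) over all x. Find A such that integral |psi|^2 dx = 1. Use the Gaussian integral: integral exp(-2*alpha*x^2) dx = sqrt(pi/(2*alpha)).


integral |psi|^2 dx = A^2 * sqrt(pi/(2*alpha)) = 1
A^2 = sqrt(2*alpha/pi)
= sqrt(2 * 3.347 / pi)
= 1.459714
A = sqrt(1.459714)
= 1.2082

1.2082


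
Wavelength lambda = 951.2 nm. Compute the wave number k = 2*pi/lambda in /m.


k = 2 * pi / lambda
= 6.2832 / (951.2e-9)
= 6.2832 / 9.5120e-07
= 6.6055e+06 /m

6.6055e+06


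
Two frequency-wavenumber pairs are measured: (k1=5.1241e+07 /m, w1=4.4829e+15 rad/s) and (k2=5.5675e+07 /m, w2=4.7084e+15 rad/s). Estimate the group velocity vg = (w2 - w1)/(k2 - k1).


vg = (w2 - w1) / (k2 - k1)
= (4.7084e+15 - 4.4829e+15) / (5.5675e+07 - 5.1241e+07)
= 2.2550e+14 / 4.4340e+06
= 5.0857e+07 m/s

5.0857e+07


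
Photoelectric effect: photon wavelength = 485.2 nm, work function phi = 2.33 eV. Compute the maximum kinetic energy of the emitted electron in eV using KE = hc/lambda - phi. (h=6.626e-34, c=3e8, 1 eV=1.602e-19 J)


E_photon = hc / lambda
= (6.626e-34)(3e8) / (485.2e-9)
= 4.0969e-19 J
= 2.5573 eV
KE = E_photon - phi
= 2.5573 - 2.33
= 0.2273 eV

0.2273


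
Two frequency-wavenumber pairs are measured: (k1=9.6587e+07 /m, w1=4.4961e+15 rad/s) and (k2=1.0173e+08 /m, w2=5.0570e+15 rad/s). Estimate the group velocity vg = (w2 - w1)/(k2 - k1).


vg = (w2 - w1) / (k2 - k1)
= (5.0570e+15 - 4.4961e+15) / (1.0173e+08 - 9.6587e+07)
= 5.6090e+14 / 5.1430e+06
= 1.0906e+08 m/s

1.0906e+08


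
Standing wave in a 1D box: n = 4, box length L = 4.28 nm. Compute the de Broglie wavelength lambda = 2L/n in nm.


lambda = 2L / n
= 2 * 4.28 / 4
= 8.56 / 4
= 2.14 nm

2.14


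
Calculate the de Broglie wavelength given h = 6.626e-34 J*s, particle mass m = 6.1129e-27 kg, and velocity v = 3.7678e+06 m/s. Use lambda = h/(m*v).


lambda = h / (m * v)
= 6.626e-34 / (6.1129e-27 * 3.7678e+06)
= 6.626e-34 / 2.3032e-20
= 2.8768e-14 m

2.8768e-14


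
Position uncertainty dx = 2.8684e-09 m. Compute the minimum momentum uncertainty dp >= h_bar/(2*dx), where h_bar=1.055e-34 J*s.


dp = h_bar / (2 * dx)
= 1.055e-34 / (2 * 2.8684e-09)
= 1.055e-34 / 5.7368e-09
= 1.8390e-26 kg*m/s

1.8390e-26


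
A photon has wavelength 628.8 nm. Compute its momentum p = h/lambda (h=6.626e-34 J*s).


p = h / lambda
= 6.626e-34 / (628.8e-9)
= 6.626e-34 / 6.2880e-07
= 1.0538e-27 kg*m/s

1.0538e-27


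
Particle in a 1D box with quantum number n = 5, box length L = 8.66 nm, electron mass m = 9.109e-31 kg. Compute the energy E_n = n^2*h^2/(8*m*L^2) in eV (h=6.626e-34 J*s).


E = n^2 * h^2 / (8 * m * L^2)
= 5^2 * (6.626e-34)^2 / (8 * 9.109e-31 * (8.66e-9)^2)
= 25 * 4.3904e-67 / (8 * 9.109e-31 * 7.4996e-17)
= 2.0084e-20 J
= 0.1254 eV

0.1254


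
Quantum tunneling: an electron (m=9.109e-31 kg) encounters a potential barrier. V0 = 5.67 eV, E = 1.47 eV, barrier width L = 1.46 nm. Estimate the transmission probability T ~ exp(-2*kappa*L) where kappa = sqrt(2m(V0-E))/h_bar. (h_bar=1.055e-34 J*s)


V0 - E = 4.2 eV = 6.7284e-19 J
kappa = sqrt(2 * m * (V0-E)) / h_bar
= sqrt(2 * 9.109e-31 * 6.7284e-19) / 1.055e-34
= 1.0494e+10 /m
2*kappa*L = 2 * 1.0494e+10 * 1.46e-9
= 30.6434
T = exp(-30.6434) = 4.917563e-14

4.917563e-14


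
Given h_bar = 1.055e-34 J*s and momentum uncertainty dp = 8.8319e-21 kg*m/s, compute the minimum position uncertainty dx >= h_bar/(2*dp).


dx = h_bar / (2 * dp)
= 1.055e-34 / (2 * 8.8319e-21)
= 1.055e-34 / 1.7664e-20
= 5.9727e-15 m

5.9727e-15


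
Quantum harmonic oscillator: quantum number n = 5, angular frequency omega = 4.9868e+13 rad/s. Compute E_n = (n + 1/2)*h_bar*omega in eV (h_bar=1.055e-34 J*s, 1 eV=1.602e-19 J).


E = (n + 1/2) * h_bar * omega
= (5 + 0.5) * 1.055e-34 * 4.9868e+13
= 5.5 * 5.2611e-21
= 2.8936e-20 J
= 0.1806 eV

0.1806


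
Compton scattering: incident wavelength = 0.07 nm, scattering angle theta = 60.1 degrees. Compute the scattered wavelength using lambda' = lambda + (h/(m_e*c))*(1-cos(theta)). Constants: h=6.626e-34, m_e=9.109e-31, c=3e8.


Compton wavelength: h/(m_e*c) = 2.4247e-12 m
d_lambda = 2.4247e-12 * (1 - cos(60.1 deg))
= 2.4247e-12 * 0.501512
= 1.2160e-12 m = 0.001216 nm
lambda' = 0.07 + 0.001216
= 0.071216 nm

0.071216


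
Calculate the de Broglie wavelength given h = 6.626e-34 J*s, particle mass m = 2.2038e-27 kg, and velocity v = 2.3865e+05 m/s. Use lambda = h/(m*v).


lambda = h / (m * v)
= 6.626e-34 / (2.2038e-27 * 2.3865e+05)
= 6.626e-34 / 5.2594e-22
= 1.2598e-12 m

1.2598e-12


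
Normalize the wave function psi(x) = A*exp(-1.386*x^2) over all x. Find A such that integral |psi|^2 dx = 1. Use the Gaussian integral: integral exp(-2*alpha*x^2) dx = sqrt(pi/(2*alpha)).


integral |psi|^2 dx = A^2 * sqrt(pi/(2*alpha)) = 1
A^2 = sqrt(2*alpha/pi)
= sqrt(2 * 1.386 / pi)
= 0.939338
A = sqrt(0.939338)
= 0.9692

0.9692


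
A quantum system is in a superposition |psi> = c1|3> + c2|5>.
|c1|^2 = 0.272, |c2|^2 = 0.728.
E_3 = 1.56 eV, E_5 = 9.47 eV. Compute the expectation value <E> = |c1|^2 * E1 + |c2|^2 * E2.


<E> = |c1|^2 * E1 + |c2|^2 * E2
= 0.272 * 1.56 + 0.728 * 9.47
= 0.4243 + 6.8942
= 7.3185 eV

7.3185


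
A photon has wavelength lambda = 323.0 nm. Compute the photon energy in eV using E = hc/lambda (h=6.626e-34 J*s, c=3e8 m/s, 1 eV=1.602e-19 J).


E = hc / lambda
= (6.626e-34)(3e8) / (323.0e-9)
= 1.9878e-25 / 3.2300e-07
= 6.1542e-19 J
Converting to eV: 6.1542e-19 / 1.602e-19
= 3.8416 eV

3.8416


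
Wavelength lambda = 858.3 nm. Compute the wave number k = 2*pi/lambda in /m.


k = 2 * pi / lambda
= 6.2832 / (858.3e-9)
= 6.2832 / 8.5830e-07
= 7.3205e+06 /m

7.3205e+06


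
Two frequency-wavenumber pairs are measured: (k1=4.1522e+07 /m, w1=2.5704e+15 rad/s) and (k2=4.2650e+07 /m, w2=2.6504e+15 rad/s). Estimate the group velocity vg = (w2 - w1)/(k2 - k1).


vg = (w2 - w1) / (k2 - k1)
= (2.6504e+15 - 2.5704e+15) / (4.2650e+07 - 4.1522e+07)
= 8.0000e+13 / 1.1280e+06
= 7.0922e+07 m/s

7.0922e+07


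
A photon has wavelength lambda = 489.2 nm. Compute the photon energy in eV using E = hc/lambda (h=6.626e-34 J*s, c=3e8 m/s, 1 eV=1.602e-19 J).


E = hc / lambda
= (6.626e-34)(3e8) / (489.2e-9)
= 1.9878e-25 / 4.8920e-07
= 4.0634e-19 J
Converting to eV: 4.0634e-19 / 1.602e-19
= 2.5364 eV

2.5364


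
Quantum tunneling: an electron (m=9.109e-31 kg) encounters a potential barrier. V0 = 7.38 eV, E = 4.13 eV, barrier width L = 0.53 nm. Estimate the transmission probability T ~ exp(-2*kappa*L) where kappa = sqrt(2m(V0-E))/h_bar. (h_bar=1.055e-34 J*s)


V0 - E = 3.25 eV = 5.2065e-19 J
kappa = sqrt(2 * m * (V0-E)) / h_bar
= sqrt(2 * 9.109e-31 * 5.2065e-19) / 1.055e-34
= 9.2315e+09 /m
2*kappa*L = 2 * 9.2315e+09 * 0.53e-9
= 9.7854
T = exp(-9.7854) = 5.626953e-05

5.626953e-05


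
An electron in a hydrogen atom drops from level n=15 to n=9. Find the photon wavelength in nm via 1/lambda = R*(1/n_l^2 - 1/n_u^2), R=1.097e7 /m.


1/lambda = R * (1/n_l^2 - 1/n_u^2)
= 1.097e7 * (1/9^2 - 1/15^2)
= 1.097e7 * (0.012346 - 0.004444)
= 1.097e7 * 0.007901
= 8.6677e+04 /m
lambda = 1 / 8.6677e+04 = 11537.1468 nm

11537.1468


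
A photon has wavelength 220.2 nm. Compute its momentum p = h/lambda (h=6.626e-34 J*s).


p = h / lambda
= 6.626e-34 / (220.2e-9)
= 6.626e-34 / 2.2020e-07
= 3.0091e-27 kg*m/s

3.0091e-27
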